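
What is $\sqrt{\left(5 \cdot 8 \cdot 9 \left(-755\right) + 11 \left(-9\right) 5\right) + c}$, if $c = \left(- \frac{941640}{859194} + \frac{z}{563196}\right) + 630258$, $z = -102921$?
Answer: $\frac{\sqrt{146654229045230748241957}}{640072254} \approx 598.3$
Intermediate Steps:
$c = \frac{2420459041199453}{3840433524}$ ($c = \left(- \frac{941640}{859194} - \frac{102921}{563196}\right) + 630258 = \left(\left(-941640\right) \frac{1}{859194} - \frac{34307}{187732}\right) + 630258 = \left(- \frac{22420}{20457} - \frac{34307}{187732}\right) + 630258 = - \frac{4910769739}{3840433524} + 630258 = \frac{2420459041199453}{3840433524} \approx 6.3026 \cdot 10^{5}$)
$\sqrt{\left(5 \cdot 8 \cdot 9 \left(-755\right) + 11 \left(-9\right) 5\right) + c} = \sqrt{\left(5 \cdot 8 \cdot 9 \left(-755\right) + 11 \left(-9\right) 5\right) + \frac{2420459041199453}{3840433524}} = \sqrt{\left(40 \cdot 9 \left(-755\right) - 495\right) + \frac{2420459041199453}{3840433524}} = \sqrt{\left(360 \left(-755\right) - 495\right) + \frac{2420459041199453}{3840433524}} = \sqrt{\left(-271800 - 495\right) + \frac{2420459041199453}{3840433524}} = \sqrt{-272295 + \frac{2420459041199453}{3840433524}} = \sqrt{\frac{1374728194781873}{3840433524}} = \frac{\sqrt{146654229045230748241957}}{640072254}$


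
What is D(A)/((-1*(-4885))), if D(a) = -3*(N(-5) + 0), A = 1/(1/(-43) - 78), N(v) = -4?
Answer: 12/4885 ≈ 0.0024565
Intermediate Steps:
A = -43/3355 (A = 1/(-1/43 - 78) = 1/(-3355/43) = -43/3355 ≈ -0.012817)
D(a) = 12 (D(a) = -3*(-4 + 0) = -3*(-4) = 12)
D(A)/((-1*(-4885))) = 12/((-1*(-4885))) = 12/4885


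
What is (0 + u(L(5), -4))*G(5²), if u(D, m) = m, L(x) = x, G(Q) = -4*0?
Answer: 0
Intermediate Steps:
G(Q) = 0
(0 + u(L(5), -4))*G(5²) = (0 - 4)*0 = -4*0 = 0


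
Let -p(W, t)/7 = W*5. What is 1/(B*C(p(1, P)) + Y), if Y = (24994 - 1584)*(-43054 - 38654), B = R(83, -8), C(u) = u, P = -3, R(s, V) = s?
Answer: -1/1912787185 ≈ -5.2280e-10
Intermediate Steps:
p(W, t) = -35*W (p(W, t) = -7*W*5 = -35*W)
B = 83
Y = -1912784280 (Y = 23410*(-81708) = -1912784280)
1/(B*C(p(1, P)) + Y) = 1/(83*(-35*1) - 1912784280) = 1/(83*(-35) - 1912784280) = 1/(-2905 - 1912784280) = 1/(-1912787185) = -1/1912787185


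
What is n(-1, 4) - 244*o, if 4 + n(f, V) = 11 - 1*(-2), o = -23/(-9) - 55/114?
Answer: -84959/171 ≈ -496.84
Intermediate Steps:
o = 709/342 (o = -23*(-1/9) - 55*1/114 = 23/9 - 55/114 = 709/342 ≈ 2.0731)
n(f, V) = 9 (n(f, V) = -4 + (11 - 1*(-2)) = -4 + (11 + 2) = -4 + 13 = 9)
n(-1, 4) - 244*o = 9 - 244*709/342 = 9 - 86498/171 = -84959/171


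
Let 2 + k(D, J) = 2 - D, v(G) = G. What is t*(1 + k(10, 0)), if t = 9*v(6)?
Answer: -486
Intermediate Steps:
k(D, J) = -D (k(D, J) = -2 + (2 - D) = -D)
t = 54 (t = 9*6 = 54)
t*(1 + k(10, 0)) = 54*(1 - 1*10) = 54*(1 - 10) = 54*(-9) = -486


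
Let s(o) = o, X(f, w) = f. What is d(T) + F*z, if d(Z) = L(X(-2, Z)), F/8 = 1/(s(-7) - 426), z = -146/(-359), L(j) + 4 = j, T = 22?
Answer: -933850/155447 ≈ -6.0075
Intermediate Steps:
L(j) = -4 + j
z = 146/359 (z = -146*(-1/359) = 146/359 ≈ 0.40669)
F = -8/433 (F = 8/(-7 - 426) = 8/(-433) = 8*(-1/433) = -8/433 ≈ -0.018476)
d(Z) = -6 (d(Z) = -4 - 2 = -6)
d(T) + F*z = -6 - 8/433*146/359 = -6 - 1168/155447 = -933850/155447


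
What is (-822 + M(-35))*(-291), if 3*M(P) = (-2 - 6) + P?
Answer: 243373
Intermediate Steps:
M(P) = -8/3 + P/3 (M(P) = ((-2 - 6) + P)/3 = (-8 + P)/3 = -8/3 + P/3)
(-822 + M(-35))*(-291) = (-822 + (-8/3 + (1/3)*(-35)))*(-291) = (-822 + (-8/3 - 35/3))*(-291) = (-822 - 43/3)*(-291) = -2509/3*(-291) = 243373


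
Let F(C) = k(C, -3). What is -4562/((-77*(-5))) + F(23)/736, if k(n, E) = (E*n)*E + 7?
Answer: -1637621/141680 ≈ -11.559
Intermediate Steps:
k(n, E) = 7 + n*E² (k(n, E) = n*E² + 7 = 7 + n*E²)
F(C) = 7 + 9*C (F(C) = 7 + C*(-3)² = 7 + C*9 = 7 + 9*C)
-4562/((-77*(-5))) + F(23)/736 = -4562/((-77*(-5))) + (7 + 9*23)/736 = -4562/385 + (7 + 207)*(1/736) = -4562*1/385 + 214*(1/736) = -4562/385 + 107/368 = -1637621/141680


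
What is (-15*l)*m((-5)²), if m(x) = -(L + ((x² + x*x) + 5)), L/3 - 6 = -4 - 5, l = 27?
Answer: 504630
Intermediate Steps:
L = -9 (L = 18 + 3*(-4 - 5) = 18 + 3*(-9) = 18 - 27 = -9)
m(x) = 4 - 2*x² (m(x) = -(-9 + ((x² + x*x) + 5)) = -(-9 + ((x² + x²) + 5)) = -(-9 + (2*x² + 5)) = -(-9 + (5 + 2*x²)) = -(-4 + 2*x²) = 4 - 2*x²)
(-15*l)*m((-5)²) = (-15*27)*(4 - 2*((-5)²)²) = -405*(4 - 2*25²) = -405*(4 - 2*625) = -405*(4 - 1250) = -405*(-1246) = 504630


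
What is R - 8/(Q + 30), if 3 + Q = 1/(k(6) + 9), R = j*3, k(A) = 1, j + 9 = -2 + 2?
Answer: -7397/271 ≈ -27.295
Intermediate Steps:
j = -9 (j = -9 + (-2 + 2) = -9 + 0 = -9)
R = -27 (R = -9*3 = -27)
Q = -29/10 (Q = -3 + 1/(1 + 9) = -3 + 1/10 = -29/10 ≈ -2.9000)
R - 8/(Q + 30) = -27 - 8/(-29/10 + 30) = -27 - 8/271/10 = -27 - 8*10/271 = -27 - 80/271 = -7397/271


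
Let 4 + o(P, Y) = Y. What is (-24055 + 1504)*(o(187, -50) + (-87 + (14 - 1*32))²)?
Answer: -247407021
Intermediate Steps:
o(P, Y) = -4 + Y
(-24055 + 1504)*(o(187, -50) + (-87 + (14 - 1*32))²) = (-24055 + 1504)*((-4 - 50) + (-87 + (14 - 1*32))²) = -22551*(-54 + (-87 + (14 - 32))²) = -22551*(-54 + (-87 - 18)²) = -22551*(-54 + (-105)²) = -22551*(-54 + 11025) = -22551*10971 = -247407021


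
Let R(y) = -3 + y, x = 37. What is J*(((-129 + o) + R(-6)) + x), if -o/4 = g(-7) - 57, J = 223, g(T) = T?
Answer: 34565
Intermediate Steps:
o = 256 (o = -4*(-7 - 57) = -4*(-64) = 256)
J*(((-129 + o) + R(-6)) + x) = 223*(((-129 + 256) + (-3 - 6)) + 37) = 223*((127 - 9) + 37) = 223*(118 + 37) = 223*155 = 34565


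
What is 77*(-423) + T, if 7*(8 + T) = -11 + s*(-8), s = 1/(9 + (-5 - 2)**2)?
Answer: -6613860/203 ≈ -32581.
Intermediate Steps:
s = 1/58 (s = 1/(9 + (-7)**2) = 1/(9 + 49) = 1/58 ≈ 0.017241)
T = -1947/203 (T = -8 + (-11 + (1/58)*(-8))/7 = -8 + (-11 - 4/29)/7 = -8 + (1/7)*(-323/29) = -8 - 323/203 = -1947/203 ≈ -9.5911)
77*(-423) + T = 77*(-423) - 1947/203 = -32571 - 1947/203 = -6613860/203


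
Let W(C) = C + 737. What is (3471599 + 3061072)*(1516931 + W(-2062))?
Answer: 9900955363626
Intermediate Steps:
W(C) = 737 + C
(3471599 + 3061072)*(1516931 + W(-2062)) = (3471599 + 3061072)*(1516931 + (737 - 2062)) = 6532671*(1516931 - 1325) = 6532671*1515606 = 9900955363626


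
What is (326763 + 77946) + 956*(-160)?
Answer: 251749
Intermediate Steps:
(326763 + 77946) + 956*(-160) = 404709 - 152960 = 251749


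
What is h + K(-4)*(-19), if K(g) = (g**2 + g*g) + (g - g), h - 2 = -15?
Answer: -621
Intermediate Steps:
h = -13 (h = 2 - 15 = -13)
K(g) = 2*g**2 (K(g) = (g**2 + g**2) + 0 = 2*g**2 + 0 = 2*g**2)
h + K(-4)*(-19) = -13 + (2*(-4)**2)*(-19) = -13 + (2*16)*(-19) = -13 + 32*(-19) = -13 - 608 = -621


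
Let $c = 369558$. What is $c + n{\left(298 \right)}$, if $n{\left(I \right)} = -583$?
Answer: $368975$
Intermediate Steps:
$c + n{\left(298 \right)} = 369558 - 583 = 368975$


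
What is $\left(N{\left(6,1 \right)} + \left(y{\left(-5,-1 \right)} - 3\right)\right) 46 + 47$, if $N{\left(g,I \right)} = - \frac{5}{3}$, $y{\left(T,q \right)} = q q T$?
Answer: $- \frac{1193}{3} \approx -397.67$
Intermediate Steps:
$y{\left(T,q \right)} = T q^{2}$ ($y{\left(T,q \right)} = q^{2} T = T q^{2}$)
$N{\left(g,I \right)} = - \frac{5}{3}$ ($N{\left(g,I \right)} = \left(-5\right) \frac{1}{3} = - \frac{5}{3}$)
$\left(N{\left(6,1 \right)} + \left(y{\left(-5,-1 \right)} - 3\right)\right) 46 + 47 = \left(- \frac{5}{3} - \left(3 + 5 \left(-1\right)^{2}\right)\right) 46 + 47 = \left(- \frac{5}{3} - 8\right) 46 + 47 = \left(- \frac{29}{3}\right) 46 + 47 = - \frac{1334}{3} + 47 = - \frac{1193}{3}$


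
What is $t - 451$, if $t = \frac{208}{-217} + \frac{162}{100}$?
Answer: $- \frac{4886173}{10850} \approx -450.34$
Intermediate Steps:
$t = \frac{7177}{10850}$ ($t = 208 \left(- \frac{1}{217}\right) + 162 \cdot \frac{1}{100} = - \frac{208}{217} + \frac{81}{50} = \frac{7177}{10850} \approx 0.66147$)
$t - 451 = \frac{7177}{10850} - 451 = - \frac{4886173}{10850}$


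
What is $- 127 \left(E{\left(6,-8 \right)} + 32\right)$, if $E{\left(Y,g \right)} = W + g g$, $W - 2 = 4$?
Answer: $-12954$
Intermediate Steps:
$W = 6$ ($W = 2 + 4 = 6$)
$E{\left(Y,g \right)} = 6 + g^{2}$ ($E{\left(Y,g \right)} = 6 + g g = 6 + g^{2}$)
$- 127 \left(E{\left(6,-8 \right)} + 32\right) = - 127 \left(\left(6 + \left(-8\right)^{2}\right) + 32\right) = - 127 \left(\left(6 + 64\right) + 32\right) = - 127 \left(70 + 32\right) = \left(-127\right) 102 = -12954$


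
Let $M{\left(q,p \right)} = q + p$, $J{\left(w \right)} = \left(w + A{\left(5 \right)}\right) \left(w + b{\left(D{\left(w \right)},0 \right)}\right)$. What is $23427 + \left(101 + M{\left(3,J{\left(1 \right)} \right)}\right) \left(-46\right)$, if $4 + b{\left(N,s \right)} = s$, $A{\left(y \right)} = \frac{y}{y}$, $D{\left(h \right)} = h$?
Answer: $18919$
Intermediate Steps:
$A{\left(y \right)} = 1$
$b{\left(N,s \right)} = -4 + s$
$J{\left(w \right)} = \left(1 + w\right) \left(-4 + w\right)$ ($J{\left(w \right)} = \left(w + 1\right) \left(w + \left(-4 + 0\right)\right) = \left(1 + w\right) \left(w - 4\right) = \left(1 + w\right) \left(-4 + w\right)$)
$M{\left(q,p \right)} = p + q$
$23427 + \left(101 + M{\left(3,J{\left(1 \right)} \right)}\right) \left(-46\right) = 23427 + \left(101 + \left(\left(-4 + 1^{2} - 3\right) + 3\right)\right) \left(-46\right) = 23427 + \left(101 + \left(\left(-4 + 1 - 3\right) + 3\right)\right) \left(-46\right) = 23427 + \left(101 + \left(-6 + 3\right)\right) \left(-46\right) = 23427 + \left(101 - 3\right) \left(-46\right) = 23427 + 98 \left(-46\right) = 23427 - 4508 = 18919$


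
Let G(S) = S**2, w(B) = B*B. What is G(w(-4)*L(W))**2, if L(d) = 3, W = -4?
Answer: 5308416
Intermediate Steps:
w(B) = B**2
G(w(-4)*L(W))**2 = (((-4)**2*3)**2)**2 = ((16*3)**2)**2 = (48**2)**2 = 2304**2 = 5308416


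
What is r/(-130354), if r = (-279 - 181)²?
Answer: -105800/65177 ≈ -1.6233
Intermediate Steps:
r = 211600 (r = (-460)² = 211600)
r/(-130354) = 211600/(-130354) = 211600*(-1/130354) = -105800/65177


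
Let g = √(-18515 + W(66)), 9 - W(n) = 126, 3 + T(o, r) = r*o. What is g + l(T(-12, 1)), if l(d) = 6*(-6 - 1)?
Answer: -42 + 2*I*√4658 ≈ -42.0 + 136.5*I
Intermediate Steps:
T(o, r) = -3 + o*r (T(o, r) = -3 + r*o = -3 + o*r)
W(n) = -117 (W(n) = 9 - 1*126 = 9 - 126 = -117)
l(d) = -42 (l(d) = 6*(-7) = -42)
g = 2*I*√4658 (g = √(-18515 - 117) = √(-18632) = 2*I*√4658 ≈ 136.5*I)
g + l(T(-12, 1)) = 2*I*√4658 - 42 = -42 + 2*I*√4658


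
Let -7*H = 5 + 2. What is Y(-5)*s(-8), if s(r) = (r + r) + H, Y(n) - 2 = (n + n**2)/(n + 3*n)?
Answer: -17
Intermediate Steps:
H = -1 (H = -(5 + 2)/7 = -1/7*7 = -1)
Y(n) = 2 + (n + n**2)/(4*n) (Y(n) = 2 + (n + n**2)/(n + 3*n) = 2 + (n + n**2)/((4*n)) = 2 + (n + n**2)*(1/(4*n)) = 2 + (n + n**2)/(4*n))
s(r) = -1 + 2*r (s(r) = (r + r) - 1 = 2*r - 1 = -1 + 2*r)
Y(-5)*s(-8) = (9/4 + (1/4)*(-5))*(-1 + 2*(-8)) = (9/4 - 5/4)*(-1 - 16) = 1*(-17) = -17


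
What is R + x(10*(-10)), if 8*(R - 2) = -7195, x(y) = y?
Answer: -7979/8 ≈ -997.38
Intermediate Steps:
R = -7179/8 (R = 2 + (⅛)*(-7195) = 2 - 7195/8 = -7179/8 ≈ -897.38)
R + x(10*(-10)) = -7179/8 + 10*(-10) = -7179/8 - 100 = -7979/8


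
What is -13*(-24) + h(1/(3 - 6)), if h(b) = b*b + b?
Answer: 2806/9 ≈ 311.78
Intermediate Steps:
h(b) = b + b**2 (h(b) = b**2 + b = b + b**2)
-13*(-24) + h(1/(3 - 6)) = -13*(-24) + (1 + 1/(3 - 6))/(3 - 6) = 312 + (1 + 1/(-3))/(-3) = 312 - (1 - 1/3)/3 = 312 - 1/3*2/3 = 312 - 2/9 = 2806/9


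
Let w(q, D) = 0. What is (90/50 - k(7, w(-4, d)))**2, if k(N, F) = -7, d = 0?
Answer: 1936/25 ≈ 77.440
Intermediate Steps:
(90/50 - k(7, w(-4, d)))**2 = (90/50 - 1*(-7))**2 = (90*(1/50) + 7)**2 = (9/5 + 7)**2 = (44/5)**2 = 1936/25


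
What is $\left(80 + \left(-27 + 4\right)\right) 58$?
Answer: $3306$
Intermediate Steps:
$\left(80 + \left(-27 + 4\right)\right) 58 = \left(80 - 23\right) 58 = 57 \cdot 58 = 3306$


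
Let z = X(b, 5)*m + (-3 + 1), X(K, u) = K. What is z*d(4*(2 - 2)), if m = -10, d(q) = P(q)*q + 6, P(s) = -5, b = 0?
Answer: -12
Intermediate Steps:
d(q) = 6 - 5*q (d(q) = -5*q + 6 = 6 - 5*q)
z = -2 (z = 0*(-10) + (-3 + 1) = 0 - 2 = -2)
z*d(4*(2 - 2)) = -2*(6 - 20*(2 - 2)) = -2*(6 - 20*0) = -2*(6 - 5*0) = -2*(6 + 0) = -2*6 = -12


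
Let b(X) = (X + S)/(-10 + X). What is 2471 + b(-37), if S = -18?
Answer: 116192/47 ≈ 2472.2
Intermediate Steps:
b(X) = (-18 + X)/(-10 + X) (b(X) = (X - 18)/(-10 + X) = (-18 + X)/(-10 + X))
2471 + b(-37) = 2471 + (-18 - 37)/(-10 - 37) = 2471 - 55/(-47) = 2471 - 1/47*(-55) = 2471 + 55/47 = 116192/47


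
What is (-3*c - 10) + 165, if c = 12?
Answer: 119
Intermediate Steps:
(-3*c - 10) + 165 = (-3*12 - 10) + 165 = (-36 - 10) + 165 = -46 + 165 = 119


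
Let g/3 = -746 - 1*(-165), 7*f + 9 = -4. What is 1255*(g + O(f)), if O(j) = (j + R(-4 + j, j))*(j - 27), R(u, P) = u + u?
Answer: -83102335/49 ≈ -1.6960e+6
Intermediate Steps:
f = -13/7 (f = -9/7 + (⅐)*(-4) = -9/7 - 4/7 = -13/7 ≈ -1.8571)
g = -1743 (g = 3*(-746 - 1*(-165)) = 3*(-746 + 165) = 3*(-581) = -1743)
R(u, P) = 2*u
O(j) = (-27 + j)*(-8 + 3*j) (O(j) = (j + 2*(-4 + j))*(j - 27) = (j + (-8 + 2*j))*(-27 + j) = (-8 + 3*j)*(-27 + j) = (-27 + j)*(-8 + 3*j))
1255*(g + O(f)) = 1255*(-1743 + (216 - 89*(-13/7) + 3*(-13/7)²)) = 1255*(-1743 + (216 + 1157/7 + 3*(169/49))) = 1255*(-1743 + (216 + 1157/7 + 507/49)) = 1255*(-1743 + 19190/49) = 1255*(-66217/49) = -83102335/49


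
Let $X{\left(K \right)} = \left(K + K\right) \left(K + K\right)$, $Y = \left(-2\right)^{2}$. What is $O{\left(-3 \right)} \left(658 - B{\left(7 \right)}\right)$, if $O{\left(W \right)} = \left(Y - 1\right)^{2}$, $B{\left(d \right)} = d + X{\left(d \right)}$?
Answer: $4095$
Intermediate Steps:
$Y = 4$
$X{\left(K \right)} = 4 K^{2}$ ($X{\left(K \right)} = 2 K 2 K = 4 K^{2}$)
$B{\left(d \right)} = d + 4 d^{2}$
$O{\left(W \right)} = 9$ ($O{\left(W \right)} = \left(4 - 1\right)^{2} = 3^{2} = 9$)
$O{\left(-3 \right)} \left(658 - B{\left(7 \right)}\right) = 9 \left(658 - 7 \left(1 + 4 \cdot 7\right)\right) = 9 \left(658 - 7 \left(1 + 28\right)\right) = 9 \left(658 - 7 \cdot 29\right) = 9 \left(658 - 203\right) = 9 \cdot 455 = 4095$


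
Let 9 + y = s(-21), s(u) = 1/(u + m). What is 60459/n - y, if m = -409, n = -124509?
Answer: 21713189/2549470 ≈ 8.5167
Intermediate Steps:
s(u) = 1/(-409 + u) (s(u) = 1/(u - 409) = 1/(-409 + u))
y = -3871/430 (y = -9 + 1/(-409 - 21) = -9 + 1/(-430) = -9 - 1/430 = -3871/430 ≈ -9.0023)
60459/n - y = 60459/(-124509) - 1*(-3871/430) = 60459*(-1/124509) + 3871/430 = -2879/5929 + 3871/430 = 21713189/2549470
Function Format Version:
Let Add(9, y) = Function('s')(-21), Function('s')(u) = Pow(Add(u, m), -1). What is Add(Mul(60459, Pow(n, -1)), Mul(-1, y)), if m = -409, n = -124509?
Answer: Rational(21713189, 2549470) ≈ 8.5167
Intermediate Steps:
Function('s')(u) = Pow(Add(-409, u), -1) (Function('s')(u) = Pow(Add(u, -409), -1) = Pow(Add(-409, u), -1))
y = Rational(-3871, 430) (y = Add(-9, Pow(Add(-409, -21), -1)) = Add(-9, Pow(-430, -1)) = Add(-9, Rational(-1, 430)) = Rational(-3871, 430) ≈ -9.0023)
Add(Mul(60459, Pow(n, -1)), Mul(-1, y)) = Add(Mul(60459, Pow(-124509, -1)), Mul(-1, Rational(-3871, 430))) = Add(Mul(60459, Rational(-1, 124509)), Rational(3871, 430)) = Add(Rational(-2879, 5929), Rational(3871, 430)) = Rational(21713189, 2549470)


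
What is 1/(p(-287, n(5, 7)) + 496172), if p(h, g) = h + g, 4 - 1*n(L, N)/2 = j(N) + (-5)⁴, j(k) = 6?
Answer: 1/494631 ≈ 2.0217e-6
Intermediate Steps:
n(L, N) = -1254 (n(L, N) = 8 - 2*(6 + (-5)⁴) = 8 - 2*(6 + 625) = 8 - 2*631 = 8 - 1262 = -1254)
p(h, g) = g + h
1/(p(-287, n(5, 7)) + 496172) = 1/((-1254 - 287) + 496172) = 1/(-1541 + 496172) = 1/494631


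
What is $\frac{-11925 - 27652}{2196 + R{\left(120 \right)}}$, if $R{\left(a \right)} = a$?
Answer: $- \frac{39577}{2316} \approx -17.089$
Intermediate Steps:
$\frac{-11925 - 27652}{2196 + R{\left(120 \right)}} = \frac{-11925 - 27652}{2196 + 120} = - \frac{39577}{2316}$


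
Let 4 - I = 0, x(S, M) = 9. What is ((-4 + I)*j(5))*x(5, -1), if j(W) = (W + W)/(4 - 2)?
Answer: 0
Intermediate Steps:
j(W) = W (j(W) = (2*W)/2 = (2*W)*(½) = W)
I = 4 (I = 4 - 1*0 = 4 + 0 = 4)
((-4 + I)*j(5))*x(5, -1) = ((-4 + 4)*5)*9 = (0*5)*9 = 0*9 = 0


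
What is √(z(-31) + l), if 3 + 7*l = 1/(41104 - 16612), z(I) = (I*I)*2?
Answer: √14120208975873/85722 ≈ 43.836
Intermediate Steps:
z(I) = 2*I² (z(I) = I²*2 = 2*I²)
l = -73475/171444 (l = -3/7 + 1/(7*(41104 - 16612)) = -3/7 + (⅐)/24492 = -3/7 + (⅐)*(1/24492) = -3/7 + 1/171444 = -73475/171444 ≈ -0.42857)
√(z(-31) + l) = √(2*(-31)² - 73475/171444) = √(2*961 - 73475/171444) = √(1922 - 73475/171444) = √(329441893/171444) = √14120208975873/85722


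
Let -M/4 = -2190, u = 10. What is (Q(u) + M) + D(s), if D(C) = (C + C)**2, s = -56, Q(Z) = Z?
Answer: 21314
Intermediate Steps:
D(C) = 4*C**2 (D(C) = (2*C)**2 = 4*C**2)
M = 8760 (M = -4*(-2190) = 8760)
(Q(u) + M) + D(s) = (10 + 8760) + 4*(-56)**2 = 8770 + 4*3136 = 8770 + 12544 = 21314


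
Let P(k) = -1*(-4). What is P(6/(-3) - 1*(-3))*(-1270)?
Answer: -5080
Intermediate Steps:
P(k) = 4
P(6/(-3) - 1*(-3))*(-1270) = 4*(-1270) = -5080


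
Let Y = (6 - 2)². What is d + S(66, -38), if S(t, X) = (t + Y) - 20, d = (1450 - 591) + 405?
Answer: 1326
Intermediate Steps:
d = 1264 (d = 859 + 405 = 1264)
Y = 16 (Y = 4² = 16)
S(t, X) = -4 + t (S(t, X) = (t + 16) - 20 = (16 + t) - 20 = -4 + t)
d + S(66, -38) = 1264 + (-4 + 66) = 1264 + 62 = 1326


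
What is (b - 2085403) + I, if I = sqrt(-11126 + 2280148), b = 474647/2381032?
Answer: -4965410801249/2381032 + sqrt(2269022) ≈ -2.0839e+6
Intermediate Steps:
b = 474647/2381032 (b = 474647*(1/2381032) = 474647/2381032 ≈ 0.19935)
I = sqrt(2269022) ≈ 1506.3
(b - 2085403) + I = (474647/2381032 - 2085403) + sqrt(2269022) = -4965410801249/2381032 + sqrt(2269022)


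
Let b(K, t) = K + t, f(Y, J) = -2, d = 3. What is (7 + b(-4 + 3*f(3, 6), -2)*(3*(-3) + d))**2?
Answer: 6241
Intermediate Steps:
(7 + b(-4 + 3*f(3, 6), -2)*(3*(-3) + d))**2 = (7 + ((-4 + 3*(-2)) - 2)*(3*(-3) + 3))**2 = (7 + ((-4 - 6) - 2)*(-9 + 3))**2 = (7 + (-10 - 2)*(-6))**2 = (7 - 12*(-6))**2 = (7 + 72)**2 = 79**2 = 6241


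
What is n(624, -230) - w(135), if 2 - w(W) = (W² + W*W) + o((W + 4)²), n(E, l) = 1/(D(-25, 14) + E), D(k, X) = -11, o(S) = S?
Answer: 34186398/613 ≈ 55769.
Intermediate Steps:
n(E, l) = 1/(-11 + E)
w(W) = 2 - (4 + W)² - 2*W² (w(W) = 2 - ((W² + W*W) + (W + 4)²) = 2 - ((W² + W²) + (4 + W)²) = 2 - (2*W² + (4 + W)²) = 2 - ((4 + W)² + 2*W²) = 2 + (-(4 + W)² - 2*W²) = 2 - (4 + W)² - 2*W²)
n(624, -230) - w(135) = 1/(-11 + 624) - (2 - (4 + 135)² - 2*135²) = 1/613 - (2 - 1*139² - 2*18225) = 1/613 - (2 - 1*19321 - 36450) = 1/613 - (2 - 19321 - 36450) = 1/613 - 1*(-55769) = 1/613 + 55769 = 34186398/613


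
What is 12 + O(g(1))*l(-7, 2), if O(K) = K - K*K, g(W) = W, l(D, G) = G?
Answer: 12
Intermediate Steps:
O(K) = K - K**2
12 + O(g(1))*l(-7, 2) = 12 + (1*(1 - 1*1))*2 = 12 + (1*(1 - 1))*2 = 12 + (1*0)*2 = 12 + 0*2 = 12 + 0 = 12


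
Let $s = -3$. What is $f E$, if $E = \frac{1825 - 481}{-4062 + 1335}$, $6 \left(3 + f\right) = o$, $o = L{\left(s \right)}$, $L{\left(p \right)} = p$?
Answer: $\frac{1568}{909} \approx 1.725$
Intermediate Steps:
$o = -3$
$f = - \frac{7}{2}$ ($f = -3 + \frac{1}{6} \left(-3\right) = -3 - \frac{1}{2} = - \frac{7}{2} \approx -3.5$)
$E = - \frac{448}{909}$ ($E = \frac{1344}{-2727} = 1344 \left(- \frac{1}{2727}\right) = - \frac{448}{909} \approx -0.49285$)
$f E = \left(- \frac{7}{2}\right) \left(- \frac{448}{909}\right) = \frac{1568}{909}$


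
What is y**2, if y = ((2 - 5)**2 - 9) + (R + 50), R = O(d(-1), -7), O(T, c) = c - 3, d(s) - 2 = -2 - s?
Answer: 1600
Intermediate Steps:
d(s) = -s (d(s) = 2 + (-2 - s) = -s)
O(T, c) = -3 + c
R = -10 (R = -3 - 7 = -10)
y = 40 (y = ((2 - 5)**2 - 9) + (-10 + 50) = ((-3)**2 - 9) + 40 = (9 - 9) + 40 = 0 + 40 = 40)
y**2 = 40**2 = 1600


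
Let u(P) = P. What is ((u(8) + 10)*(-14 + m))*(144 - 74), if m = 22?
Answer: 10080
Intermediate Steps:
((u(8) + 10)*(-14 + m))*(144 - 74) = ((8 + 10)*(-14 + 22))*(144 - 74) = (18*8)*70 = 144*70 = 10080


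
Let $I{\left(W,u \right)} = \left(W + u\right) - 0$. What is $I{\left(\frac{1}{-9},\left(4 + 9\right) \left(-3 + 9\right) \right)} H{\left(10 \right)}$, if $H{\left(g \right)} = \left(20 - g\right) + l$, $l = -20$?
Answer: $- \frac{7010}{9} \approx -778.89$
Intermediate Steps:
$I{\left(W,u \right)} = W + u$ ($I{\left(W,u \right)} = \left(W + u\right) + 0 = W + u$)
$H{\left(g \right)} = - g$ ($H{\left(g \right)} = \left(20 - g\right) - 20 = - g$)
$I{\left(\frac{1}{-9},\left(4 + 9\right) \left(-3 + 9\right) \right)} H{\left(10 \right)} = \left(\frac{1}{-9} + \left(4 + 9\right) \left(-3 + 9\right)\right) \left(\left(-1\right) 10\right) = \left(- \frac{1}{9} + 13 \cdot 6\right) \left(-10\right) = \left(- \frac{1}{9} + 78\right) \left(-10\right) = \frac{701}{9} \left(-10\right) = - \frac{7010}{9}$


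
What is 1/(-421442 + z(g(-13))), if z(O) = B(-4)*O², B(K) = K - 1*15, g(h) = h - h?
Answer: -1/421442 ≈ -2.3728e-6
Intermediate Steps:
g(h) = 0
B(K) = -15 + K (B(K) = K - 15 = -15 + K)
z(O) = -19*O² (z(O) = (-15 - 4)*O² = -19*O²)
1/(-421442 + z(g(-13))) = 1/(-421442 - 19*0²) = 1/(-421442 - 19*0) = 1/(-421442 + 0) = 1/(-421442) = -1/421442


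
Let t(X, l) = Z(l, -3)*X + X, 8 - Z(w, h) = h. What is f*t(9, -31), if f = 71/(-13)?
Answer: -7668/13 ≈ -589.85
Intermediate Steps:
f = -71/13 (f = 71*(-1/13) = -71/13 ≈ -5.4615)
Z(w, h) = 8 - h
t(X, l) = 12*X (t(X, l) = (8 - 1*(-3))*X + X = (8 + 3)*X + X = 11*X + X = 12*X)
f*t(9, -31) = -852*9/13 = -71/13*108 = -7668/13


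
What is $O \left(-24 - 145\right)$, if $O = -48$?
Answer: $8112$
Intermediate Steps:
$O \left(-24 - 145\right) = - 48 \left(-24 - 145\right) = \left(-48\right) \left(-169\right) = 8112$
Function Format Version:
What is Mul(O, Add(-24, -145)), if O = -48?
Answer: 8112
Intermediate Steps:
Mul(O, Add(-24, -145)) = Mul(-48, Add(-24, -145)) = Mul(-48, -169) = 8112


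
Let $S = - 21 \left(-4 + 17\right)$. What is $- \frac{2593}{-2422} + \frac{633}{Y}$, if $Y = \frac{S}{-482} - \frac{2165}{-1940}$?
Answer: $\frac{143767463803}{381016930} \approx 377.33$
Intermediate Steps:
$S = -273$ ($S = \left(-21\right) 13 = -273$)
$Y = \frac{157315}{93508}$ ($Y = - \frac{273}{-482} - \frac{2165}{-1940} = \left(-273\right) \left(- \frac{1}{482}\right) - - \frac{433}{388} = \frac{273}{482} + \frac{433}{388} = \frac{157315}{93508} \approx 1.6824$)
$- \frac{2593}{-2422} + \frac{633}{Y} = - \frac{2593}{-2422} + \frac{633}{\frac{157315}{93508}} = \left(-2593\right) \left(- \frac{1}{2422}\right) + 633 \cdot \frac{93508}{157315} = \frac{2593}{2422} + \frac{59190564}{157315} = \frac{143767463803}{381016930}$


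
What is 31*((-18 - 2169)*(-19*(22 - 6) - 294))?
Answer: 40542606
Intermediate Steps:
31*((-18 - 2169)*(-19*(22 - 6) - 294)) = 31*(-2187*(-19*16 - 294)) = 31*(-2187*(-304 - 294)) = 31*(-2187*(-598)) = 31*1307826 = 40542606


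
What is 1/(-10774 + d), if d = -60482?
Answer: -1/71256 ≈ -1.4034e-5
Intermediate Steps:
1/(-10774 + d) = 1/(-10774 - 60482) = 1/(-71256) = -1/71256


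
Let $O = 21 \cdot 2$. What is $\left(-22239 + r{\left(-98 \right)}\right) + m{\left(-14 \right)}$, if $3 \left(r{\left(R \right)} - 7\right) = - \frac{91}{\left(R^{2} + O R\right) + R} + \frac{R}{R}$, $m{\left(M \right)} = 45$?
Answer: $- \frac{51251213}{2310} \approx -22187.0$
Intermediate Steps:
$O = 42$
$r{\left(R \right)} = \frac{22}{3} - \frac{91}{3 \left(R^{2} + 43 R\right)}$ ($r{\left(R \right)} = 7 + \frac{- \frac{91}{\left(R^{2} + 42 R\right) + R} + \frac{R}{R}}{3} = 7 + \frac{- \frac{91}{R^{2} + 43 R} + 1}{3} = 7 + \frac{1 - \frac{91}{R^{2} + 43 R}}{3} = 7 + \left(\frac{1}{3} - \frac{91}{3 \left(R^{2} + 43 R\right)}\right) = \frac{22}{3} - \frac{91}{3 \left(R^{2} + 43 R\right)}$)
$\left(-22239 + r{\left(-98 \right)}\right) + m{\left(-14 \right)} = \left(-22239 + \frac{-91 + 22 \left(-98\right)^{2} + 946 \left(-98\right)}{3 \left(-98\right) \left(43 - 98\right)}\right) + 45 = \left(-22239 + \frac{1}{3} \left(- \frac{1}{98}\right) \frac{1}{-55} \left(-91 + 22 \cdot 9604 - 92708\right)\right) + 45 = \left(-22239 + \frac{1}{3} \left(- \frac{1}{98}\right) \left(- \frac{1}{55}\right) \left(-91 + 211288 - 92708\right)\right) + 45 = \left(-22239 + \frac{1}{3} \left(- \frac{1}{98}\right) \left(- \frac{1}{55}\right) 118489\right) + 45 = \left(-22239 + \frac{16927}{2310}\right) + 45 = - \frac{51355163}{2310} + 45 = - \frac{51251213}{2310}$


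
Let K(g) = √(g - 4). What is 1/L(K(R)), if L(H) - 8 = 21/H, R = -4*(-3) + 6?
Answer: 16/65 - 3*√14/65 ≈ 0.073462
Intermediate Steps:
R = 18 (R = 12 + 6 = 18)
K(g) = √(-4 + g)
L(H) = 8 + 21/H
1/L(K(R)) = 1/(8 + 21/(√(-4 + 18))) = 1/(8 + 21/(√14)) = 1/(8 + 21*(√14/14)) = 1/(8 + 3*√14/2)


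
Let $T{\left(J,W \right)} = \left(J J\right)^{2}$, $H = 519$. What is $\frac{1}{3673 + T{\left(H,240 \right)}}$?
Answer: $\frac{1}{72555351994} \approx 1.3783 \cdot 10^{-11}$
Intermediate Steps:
$T{\left(J,W \right)} = J^{4}$ ($T{\left(J,W \right)} = \left(J^{2}\right)^{2} = J^{4}$)
$\frac{1}{3673 + T{\left(H,240 \right)}} = \frac{1}{3673 + 519^{4}} = \frac{1}{3673 + 72555348321} = \frac{1}{72555351994}$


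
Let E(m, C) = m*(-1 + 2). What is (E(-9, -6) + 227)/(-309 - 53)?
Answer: -109/181 ≈ -0.60221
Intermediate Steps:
E(m, C) = m (E(m, C) = m*1 = m)
(E(-9, -6) + 227)/(-309 - 53) = (-9 + 227)/(-309 - 53) = 218/(-362) = 218*(-1/362) = -109/181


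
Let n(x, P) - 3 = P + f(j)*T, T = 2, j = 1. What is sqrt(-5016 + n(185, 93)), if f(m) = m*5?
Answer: I*sqrt(4910) ≈ 70.071*I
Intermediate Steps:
f(m) = 5*m
n(x, P) = 13 + P (n(x, P) = 3 + (P + (5*1)*2) = 3 + (P + 5*2) = 3 + (P + 10) = 3 + (10 + P) = 13 + P)
sqrt(-5016 + n(185, 93)) = sqrt(-5016 + (13 + 93)) = sqrt(-5016 + 106) = sqrt(-4910) = I*sqrt(4910)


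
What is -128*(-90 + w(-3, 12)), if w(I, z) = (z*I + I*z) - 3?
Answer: 21120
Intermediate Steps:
w(I, z) = -3 + 2*I*z (w(I, z) = (I*z + I*z) - 3 = 2*I*z - 3 = -3 + 2*I*z)
-128*(-90 + w(-3, 12)) = -128*(-90 + (-3 + 2*(-3)*12)) = -128*(-90 + (-3 - 72)) = -128*(-90 - 75) = -128*(-165) = 21120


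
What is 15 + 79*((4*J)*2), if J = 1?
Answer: 647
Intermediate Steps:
15 + 79*((4*J)*2) = 15 + 79*((4*1)*2) = 15 + 79*(4*2) = 15 + 79*8 = 15 + 632 = 647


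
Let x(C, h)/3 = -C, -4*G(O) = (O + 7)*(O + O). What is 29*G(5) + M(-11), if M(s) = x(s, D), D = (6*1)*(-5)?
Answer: -837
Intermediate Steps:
D = -30 (D = 6*(-5) = -30)
G(O) = -O*(7 + O)/2 (G(O) = -(O + 7)*(O + O)/4 = -(7 + O)*2*O/4 = -O*(7 + O)/2)
x(C, h) = -3*C (x(C, h) = 3*(-C) = -3*C)
M(s) = -3*s
29*G(5) + M(-11) = 29*(-1/2*5*(7 + 5)) - 3*(-11) = 29*(-1/2*5*12) + 33 = 29*(-30) + 33 = -870 + 33 = -837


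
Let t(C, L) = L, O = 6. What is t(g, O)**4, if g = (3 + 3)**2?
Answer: 1296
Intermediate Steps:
g = 36 (g = 6**2 = 36)
t(g, O)**4 = 6**4 = 1296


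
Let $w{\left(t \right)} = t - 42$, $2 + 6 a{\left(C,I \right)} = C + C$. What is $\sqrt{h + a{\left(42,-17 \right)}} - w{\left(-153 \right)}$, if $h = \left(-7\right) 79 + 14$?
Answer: $195 + \frac{2 i \sqrt{1182}}{3} \approx 195.0 + 22.92 i$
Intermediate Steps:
$a{\left(C,I \right)} = - \frac{1}{3} + \frac{C}{3}$ ($a{\left(C,I \right)} = - \frac{1}{3} + \frac{C + C}{6} = - \frac{1}{3} + \frac{2 C}{6} = - \frac{1}{3} + \frac{C}{3}$)
$h = -539$ ($h = -553 + 14 = -539$)
$w{\left(t \right)} = -42 + t$
$\sqrt{h + a{\left(42,-17 \right)}} - w{\left(-153 \right)} = \sqrt{-539 + \left(- \frac{1}{3} + \frac{1}{3} \cdot 42\right)} - \left(-42 - 153\right) = \sqrt{-539 + \left(- \frac{1}{3} + 14\right)} - -195 = \sqrt{-539 + \frac{41}{3}} + 195 = \sqrt{- \frac{1576}{3}} + 195 = \frac{2 i \sqrt{1182}}{3} + 195 = 195 + \frac{2 i \sqrt{1182}}{3}$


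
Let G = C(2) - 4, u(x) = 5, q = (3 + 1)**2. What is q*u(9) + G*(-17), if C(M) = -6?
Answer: 250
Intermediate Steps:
q = 16 (q = 4**2 = 16)
G = -10 (G = -6 - 4 = -10)
q*u(9) + G*(-17) = 16*5 - 10*(-17) = 80 + 170 = 250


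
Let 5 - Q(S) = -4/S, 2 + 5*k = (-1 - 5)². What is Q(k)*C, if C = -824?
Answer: -78280/17 ≈ -4604.7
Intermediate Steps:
k = 34/5 (k = -⅖ + (-1 - 5)²/5 = -⅖ + (⅕)*(-6)² = -⅖ + (⅕)*36 = -⅖ + 36/5 = 34/5 ≈ 6.8000)
Q(S) = 5 + 4/S (Q(S) = 5 - (-4)/S = 5 + 4/S)
Q(k)*C = (5 + 4/(34/5))*(-824) = (5 + 4*(5/34))*(-824) = (5 + 10/17)*(-824) = (95/17)*(-824) = -78280/17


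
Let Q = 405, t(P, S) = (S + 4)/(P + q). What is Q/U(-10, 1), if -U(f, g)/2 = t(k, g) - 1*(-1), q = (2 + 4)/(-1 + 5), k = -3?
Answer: 1215/14 ≈ 86.786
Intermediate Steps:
q = 3/2 (q = 6/4 = 6*(¼) = 3/2 ≈ 1.5000)
t(P, S) = (4 + S)/(3/2 + P) (t(P, S) = (S + 4)/(P + 3/2) = (4 + S)/(3/2 + P))
U(f, g) = 10/3 + 4*g/3 (U(f, g) = -2*(2*(4 + g)/(3 + 2*(-3)) - 1*(-1)) = -2*(2*(4 + g)/(3 - 6) + 1) = -2*(2*(4 + g)/(-3) + 1) = -2*(2*(-⅓)*(4 + g) + 1) = -2*((-8/3 - 2*g/3) + 1) = -2*(-5/3 - 2*g/3) = 10/3 + 4*g/3)
Q/U(-10, 1) = 405/(10/3 + (4/3)*1) = 405/(10/3 + 4/3) = 405/(14/3) = 405*(3/14) = 1215/14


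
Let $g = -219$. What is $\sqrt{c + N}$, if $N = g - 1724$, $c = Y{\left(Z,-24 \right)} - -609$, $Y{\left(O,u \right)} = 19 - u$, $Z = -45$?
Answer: $i \sqrt{1291} \approx 35.93 i$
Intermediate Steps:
$c = 652$ ($c = \left(19 - -24\right) - -609 = \left(19 + 24\right) + 609 = 43 + 609 = 652$)
$N = -1943$ ($N = -219 - 1724 = -1943$)
$\sqrt{c + N} = \sqrt{652 - 1943} = \sqrt{-1291} = i \sqrt{1291}$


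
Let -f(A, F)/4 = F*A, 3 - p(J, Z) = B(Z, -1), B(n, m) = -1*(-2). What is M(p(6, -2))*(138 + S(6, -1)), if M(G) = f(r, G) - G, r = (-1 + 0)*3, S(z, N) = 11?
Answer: 1639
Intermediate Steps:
B(n, m) = 2
p(J, Z) = 1 (p(J, Z) = 3 - 1*2 = 3 - 2 = 1)
r = -3 (r = -1*3 = -3)
f(A, F) = -4*A*F (f(A, F) = -4*F*A = -4*A*F)
M(G) = 11*G (M(G) = -4*(-3)*G - G = 12*G - G = 11*G)
M(p(6, -2))*(138 + S(6, -1)) = (11*1)*(138 + 11) = 11*149 = 1639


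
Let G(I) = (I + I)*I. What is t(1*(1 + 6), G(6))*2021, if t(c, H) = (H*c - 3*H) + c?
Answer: 596195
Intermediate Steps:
G(I) = 2*I² (G(I) = (2*I)*I = 2*I²)
t(c, H) = c - 3*H + H*c (t(c, H) = (-3*H + H*c) + c = c - 3*H + H*c)
t(1*(1 + 6), G(6))*2021 = (1*(1 + 6) - 6*6² + (2*6²)*(1*(1 + 6)))*2021 = (1*7 - 6*36 + (2*36)*(1*7))*2021 = (7 - 3*72 + 72*7)*2021 = (7 - 216 + 504)*2021 = 295*2021 = 596195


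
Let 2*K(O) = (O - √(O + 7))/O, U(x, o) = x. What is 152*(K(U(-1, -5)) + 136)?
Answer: 20748 + 76*√6 ≈ 20934.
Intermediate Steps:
K(O) = (O - √(7 + O))/(2*O) (K(O) = ((O - √(O + 7))/O)/2 = ((O - √(7 + O))/O)/2 = (O - √(7 + O))/(2*O))
152*(K(U(-1, -5)) + 136) = 152*((½)*(-1 - √(7 - 1))/(-1) + 136) = 152*((½)*(-1)*(-1 - √6) + 136) = 152*((½ + √6/2) + 136) = 152*(273/2 + √6/2) = 20748 + 76*√6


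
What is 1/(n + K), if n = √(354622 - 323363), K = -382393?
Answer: -382393/146224375190 - √31259/146224375190 ≈ -2.6163e-6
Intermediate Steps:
n = √31259 ≈ 176.80
1/(n + K) = 1/(√31259 - 382393) = 1/(-382393 + √31259)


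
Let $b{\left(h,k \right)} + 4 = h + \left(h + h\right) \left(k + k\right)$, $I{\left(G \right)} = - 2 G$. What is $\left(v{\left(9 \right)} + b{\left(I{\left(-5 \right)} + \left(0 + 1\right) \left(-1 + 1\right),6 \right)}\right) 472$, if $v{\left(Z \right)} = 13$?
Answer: $122248$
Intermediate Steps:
$b{\left(h,k \right)} = -4 + h + 4 h k$ ($b{\left(h,k \right)} = -4 + \left(h + \left(h + h\right) \left(k + k\right)\right) = -4 + \left(h + 2 h 2 k\right) = -4 + \left(h + 4 h k\right) = -4 + h + 4 h k$)
$\left(v{\left(9 \right)} + b{\left(I{\left(-5 \right)} + \left(0 + 1\right) \left(-1 + 1\right),6 \right)}\right) 472 = \left(13 + \left(-4 + \left(\left(-2\right) \left(-5\right) + \left(0 + 1\right) \left(-1 + 1\right)\right) + 4 \left(\left(-2\right) \left(-5\right) + \left(0 + 1\right) \left(-1 + 1\right)\right) 6\right)\right) 472 = \left(13 + \left(-4 + \left(10 + 1 \cdot 0\right) + 4 \left(10 + 1 \cdot 0\right) 6\right)\right) 472 = \left(13 + \left(-4 + \left(10 + 0\right) + 4 \left(10 + 0\right) 6\right)\right) 472 = \left(13 + \left(-4 + 10 + 4 \cdot 10 \cdot 6\right)\right) 472 = \left(13 + \left(-4 + 10 + 240\right)\right) 472 = \left(13 + 246\right) 472 = 259 \cdot 472 = 122248$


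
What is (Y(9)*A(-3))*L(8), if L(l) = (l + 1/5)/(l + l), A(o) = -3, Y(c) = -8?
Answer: 123/10 ≈ 12.300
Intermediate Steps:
L(l) = (⅕ + l)/(2*l) (L(l) = (l + ⅕)/((2*l)) = (⅕ + l)*(1/(2*l)) = (⅕ + l)/(2*l))
(Y(9)*A(-3))*L(8) = (-8*(-3))*((⅒)*(1 + 5*8)/8) = 24*((⅒)*(⅛)*(1 + 40)) = 24*((⅒)*(⅛)*41) = 24*(41/80) = 123/10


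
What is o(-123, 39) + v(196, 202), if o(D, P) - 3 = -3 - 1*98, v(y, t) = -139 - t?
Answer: -439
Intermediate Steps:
o(D, P) = -98 (o(D, P) = 3 + (-3 - 1*98) = 3 + (-3 - 98) = 3 - 101 = -98)
o(-123, 39) + v(196, 202) = -98 + (-139 - 1*202) = -98 + (-139 - 202) = -98 - 341 = -439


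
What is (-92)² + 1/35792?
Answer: 302943489/35792 ≈ 8464.0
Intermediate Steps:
(-92)² + 1/35792 = 8464 + 1/35792 = 302943489/35792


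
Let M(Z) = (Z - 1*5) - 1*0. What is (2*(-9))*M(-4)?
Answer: 162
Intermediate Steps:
M(Z) = -5 + Z (M(Z) = (Z - 5) + 0 = (-5 + Z) + 0 = -5 + Z)
(2*(-9))*M(-4) = (2*(-9))*(-5 - 4) = -18*(-9) = 162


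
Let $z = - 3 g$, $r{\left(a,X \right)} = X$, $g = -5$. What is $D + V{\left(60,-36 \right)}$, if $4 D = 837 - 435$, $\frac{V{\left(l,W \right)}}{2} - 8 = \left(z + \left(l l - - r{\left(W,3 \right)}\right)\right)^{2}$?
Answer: $\frac{52359929}{2} \approx 2.618 \cdot 10^{7}$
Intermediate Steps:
$z = 15$ ($z = \left(-3\right) \left(-5\right) = 15$)
$V{\left(l,W \right)} = 16 + 2 \left(18 + l^{2}\right)^{2}$ ($V{\left(l,W \right)} = 16 + 2 \left(15 + \left(l l + \left(3 - 0\right)\right)\right)^{2} = 16 + 2 \left(15 + \left(l^{2} + \left(3 + 0\right)\right)\right)^{2} = 16 + 2 \left(15 + \left(l^{2} + 3\right)\right)^{2} = 16 + 2 \left(15 + \left(3 + l^{2}\right)\right)^{2} = 16 + 2 \left(18 + l^{2}\right)^{2}$)
$D = \frac{201}{2}$ ($D = \frac{837 - 435}{4} = \frac{1}{4} \cdot 402 = \frac{201}{2} \approx 100.5$)
$D + V{\left(60,-36 \right)} = \frac{201}{2} + \left(16 + 2 \left(18 + 60^{2}\right)^{2}\right) = \frac{201}{2} + \left(16 + 2 \left(18 + 3600\right)^{2}\right) = \frac{201}{2} + \left(16 + 2 \cdot 3618^{2}\right) = \frac{201}{2} + \left(16 + 2 \cdot 13089924\right) = \frac{201}{2} + \left(16 + 26179848\right) = \frac{201}{2} + 26179864 = \frac{52359929}{2}$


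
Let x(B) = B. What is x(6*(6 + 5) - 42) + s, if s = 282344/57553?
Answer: 1663616/57553 ≈ 28.906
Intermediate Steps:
s = 282344/57553 (s = 282344*(1/57553) = 282344/57553 ≈ 4.9058)
x(6*(6 + 5) - 42) + s = (6*(6 + 5) - 42) + 282344/57553 = (6*11 - 42) + 282344/57553 = (66 - 42) + 282344/57553 = 24 + 282344/57553 = 1663616/57553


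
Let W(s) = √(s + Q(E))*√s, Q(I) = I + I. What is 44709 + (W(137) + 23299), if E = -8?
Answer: 68008 + 11*√137 ≈ 68137.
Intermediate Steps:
Q(I) = 2*I
W(s) = √s*√(-16 + s) (W(s) = √(s + 2*(-8))*√s = √(s - 16)*√s = √(-16 + s)*√s = √s*√(-16 + s))
44709 + (W(137) + 23299) = 44709 + (√137*√(-16 + 137) + 23299) = 44709 + (√137*√121 + 23299) = 44709 + (√137*11 + 23299) = 44709 + (11*√137 + 23299) = 44709 + (23299 + 11*√137) = 68008 + 11*√137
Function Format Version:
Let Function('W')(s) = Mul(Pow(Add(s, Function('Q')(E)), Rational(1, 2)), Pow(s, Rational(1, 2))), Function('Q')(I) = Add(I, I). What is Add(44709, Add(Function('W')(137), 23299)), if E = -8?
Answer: Add(68008, Mul(11, Pow(137, Rational(1, 2)))) ≈ 68137.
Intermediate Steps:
Function('Q')(I) = Mul(2, I)
Function('W')(s) = Mul(Pow(s, Rational(1, 2)), Pow(Add(-16, s), Rational(1, 2))) (Function('W')(s) = Mul(Pow(Add(s, Mul(2, -8)), Rational(1, 2)), Pow(s, Rational(1, 2))) = Mul(Pow(Add(s, -16), Rational(1, 2)), Pow(s, Rational(1, 2))) = Mul(Pow(Add(-16, s), Rational(1, 2)), Pow(s, Rational(1, 2))) = Mul(Pow(s, Rational(1, 2)), Pow(Add(-16, s), Rational(1, 2))))
Add(44709, Add(Function('W')(137), 23299)) = Add(44709, Add(Mul(Pow(137, Rational(1, 2)), Pow(Add(-16, 137), Rational(1, 2))), 23299)) = Add(44709, Add(Mul(Pow(137, Rational(1, 2)), Pow(121, Rational(1, 2))), 23299)) = Add(44709, Add(Mul(Pow(137, Rational(1, 2)), 11), 23299)) = Add(44709, Add(Mul(11, Pow(137, Rational(1, 2))), 23299)) = Add(44709, Add(23299, Mul(11, Pow(137, Rational(1, 2))))) = Add(68008, Mul(11, Pow(137, Rational(1, 2))))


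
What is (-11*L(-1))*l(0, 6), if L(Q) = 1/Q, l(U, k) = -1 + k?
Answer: 55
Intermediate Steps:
L(Q) = 1/Q
(-11*L(-1))*l(0, 6) = (-11/(-1))*(-1 + 6) = -11*(-1)*5 = 11*5 = 55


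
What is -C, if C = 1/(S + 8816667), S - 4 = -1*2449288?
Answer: -1/6367383 ≈ -1.5705e-7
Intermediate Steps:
S = -2449284 (S = 4 - 1*2449288 = 4 - 2449288 = -2449284)
C = 1/6367383 (C = 1/(-2449284 + 8816667) = 1/6367383 ≈ 1.5705e-7)
-C = -1*1/6367383 = -1/6367383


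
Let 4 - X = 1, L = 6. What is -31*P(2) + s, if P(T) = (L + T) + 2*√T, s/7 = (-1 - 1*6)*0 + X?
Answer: -227 - 62*√2 ≈ -314.68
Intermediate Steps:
X = 3 (X = 4 - 1*1 = 4 - 1 = 3)
s = 21 (s = 7*((-1 - 1*6)*0 + 3) = 7*((-1 - 6)*0 + 3) = 7*(-7*0 + 3) = 7*(0 + 3) = 7*3 = 21)
P(T) = 6 + T + 2*√T (P(T) = (6 + T) + 2*√T = 6 + T + 2*√T)
-31*P(2) + s = -31*(6 + 2 + 2*√2) + 21 = -31*(8 + 2*√2) + 21 = (-248 - 62*√2) + 21 = -227 - 62*√2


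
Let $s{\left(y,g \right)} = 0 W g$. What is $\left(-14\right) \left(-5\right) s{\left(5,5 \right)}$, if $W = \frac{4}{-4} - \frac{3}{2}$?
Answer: $0$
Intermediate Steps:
$W = - \frac{5}{2}$ ($W = 4 \left(- \frac{1}{4}\right) - \frac{3}{2} = -1 - \frac{3}{2} = - \frac{5}{2} \approx -2.5$)
$s{\left(y,g \right)} = 0$ ($s{\left(y,g \right)} = 0 \left(- \frac{5}{2}\right) g = 0 g = 0$)
$\left(-14\right) \left(-5\right) s{\left(5,5 \right)} = \left(-14\right) \left(-5\right) 0 = 70 \cdot 0 = 0$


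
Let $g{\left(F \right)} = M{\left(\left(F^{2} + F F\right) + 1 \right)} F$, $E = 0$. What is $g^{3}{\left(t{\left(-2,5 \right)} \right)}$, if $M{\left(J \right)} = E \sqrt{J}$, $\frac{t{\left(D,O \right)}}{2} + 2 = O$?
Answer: $0$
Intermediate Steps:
$t{\left(D,O \right)} = -4 + 2 O$
$M{\left(J \right)} = 0$ ($M{\left(J \right)} = 0 \sqrt{J} = 0$)
$g{\left(F \right)} = 0$ ($g{\left(F \right)} = 0 F = 0$)
$g^{3}{\left(t{\left(-2,5 \right)} \right)} = 0^{3} = 0$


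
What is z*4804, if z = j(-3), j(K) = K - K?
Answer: 0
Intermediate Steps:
j(K) = 0
z = 0
z*4804 = 0*4804 = 0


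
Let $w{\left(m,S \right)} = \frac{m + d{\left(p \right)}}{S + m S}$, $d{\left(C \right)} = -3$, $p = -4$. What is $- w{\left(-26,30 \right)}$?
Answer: $- \frac{29}{750} \approx -0.038667$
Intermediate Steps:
$w{\left(m,S \right)} = \frac{-3 + m}{S + S m}$ ($w{\left(m,S \right)} = \frac{m - 3}{S + m S} = \frac{-3 + m}{S + S m}$)
$- w{\left(-26,30 \right)} = - \frac{-3 - 26}{30 \left(1 - 26\right)} = - \frac{-29}{30 \left(-25\right)} = - \frac{\left(-1\right) \left(-29\right)}{30 \cdot 25} = \left(-1\right) \frac{29}{750} = - \frac{29}{750}$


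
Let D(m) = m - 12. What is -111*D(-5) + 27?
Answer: 1914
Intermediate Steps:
D(m) = -12 + m
-111*D(-5) + 27 = -111*(-12 - 5) + 27 = -111*(-17) + 27 = 1887 + 27 = 1914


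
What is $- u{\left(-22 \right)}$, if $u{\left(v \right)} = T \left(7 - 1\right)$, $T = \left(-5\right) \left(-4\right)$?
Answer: $-120$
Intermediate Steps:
$T = 20$
$u{\left(v \right)} = 120$ ($u{\left(v \right)} = 20 \left(7 - 1\right) = 20 \cdot 6 = 120$)
$- u{\left(-22 \right)} = \left(-1\right) 120 = -120$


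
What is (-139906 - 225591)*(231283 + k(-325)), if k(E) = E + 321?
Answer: -84531780663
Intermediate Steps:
k(E) = 321 + E
(-139906 - 225591)*(231283 + k(-325)) = (-139906 - 225591)*(231283 + (321 - 325)) = -365497*(231283 - 4) = -365497*231279 = -84531780663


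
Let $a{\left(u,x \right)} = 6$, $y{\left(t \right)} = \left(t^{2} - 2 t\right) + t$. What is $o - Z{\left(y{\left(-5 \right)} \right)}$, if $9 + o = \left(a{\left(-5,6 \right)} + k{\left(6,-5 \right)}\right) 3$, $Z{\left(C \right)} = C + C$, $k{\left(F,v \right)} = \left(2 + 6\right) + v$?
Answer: $-42$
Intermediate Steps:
$y{\left(t \right)} = t^{2} - t$
$k{\left(F,v \right)} = 8 + v$
$Z{\left(C \right)} = 2 C$
$o = 18$ ($o = -9 + \left(6 + \left(8 - 5\right)\right) 3 = -9 + \left(6 + 3\right) 3 = -9 + 9 \cdot 3 = -9 + 27 = 18$)
$o - Z{\left(y{\left(-5 \right)} \right)} = 18 - 2 \left(- 5 \left(-1 - 5\right)\right) = 18 - 2 \left(\left(-5\right) \left(-6\right)\right) = 18 - 2 \cdot 30 = 18 - 60 = -42$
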